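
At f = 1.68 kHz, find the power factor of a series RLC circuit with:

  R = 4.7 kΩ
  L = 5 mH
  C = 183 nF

Step 1 — Angular frequency: ω = 2π·f = 2π·1680 = 1.056e+04 rad/s.
Step 2 — Component impedances:
  R: Z = R = 4700 Ω
  L: Z = jωL = j·1.056e+04·0.005 = 0 + j52.78 Ω
  C: Z = 1/(jωC) = -j/(ω·C) = 0 - j517.7 Ω
Step 3 — Series combination: Z_total = R + L + C = 4700 - j464.9 Ω = 4723∠-5.6° Ω.
Step 4 — Power factor: PF = cos(φ) = Re(Z)/|Z| = 4700/4723 = 0.9951.
Step 5 — Type: Im(Z) = -464.9 ⇒ leading (phase φ = -5.6°).

PF = 0.9951 (leading, φ = -5.6°)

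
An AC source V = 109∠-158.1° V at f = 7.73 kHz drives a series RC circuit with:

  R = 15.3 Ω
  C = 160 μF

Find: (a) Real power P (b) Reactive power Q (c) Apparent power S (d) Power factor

Step 1 — Angular frequency: ω = 2π·f = 2π·7730 = 4.857e+04 rad/s.
Step 2 — Component impedances:
  R: Z = R = 15.3 Ω
  C: Z = 1/(jωC) = -j/(ω·C) = 0 - j0.1287 Ω
Step 3 — Series combination: Z_total = R + C = 15.3 - j0.1287 Ω = 15.3∠-0.5° Ω.
Step 4 — Source phasor: V = 109∠-158.1° V = -101.1 - j40.66 V.
Step 5 — Current: I = V / Z = -6.587 - j2.713 A = 7.124∠-157.6° A.
Step 6 — Complex power: S = V·I* = 776.5 - j6.531 VA.
Step 7 — Real power: P = Re(S) = 776.5 W.
Step 8 — Reactive power: Q = Im(S) = -6.531 VAR.
Step 9 — Apparent power: |S| = 776.5 VA.
Step 10 — Power factor: PF = P/|S| = 1 (leading).

(a) P = 776.5 W  (b) Q = -6.531 VAR  (c) S = 776.5 VA  (d) PF = 1 (leading)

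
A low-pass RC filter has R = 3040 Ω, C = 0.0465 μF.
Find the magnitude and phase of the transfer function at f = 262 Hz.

Step 1 — Angular frequency: ω = 2π·262 = 1646 rad/s.
Step 2 — Transfer function: H(jω) = 1/(1 + jωRC).
Step 3 — Denominator: 1 + jωRC = 1 + j·1646·3040·4.65e-08 = 1 + j0.2327.
Step 4 — H = 0.9486 - j0.2208.
Step 5 — Magnitude: |H| = 0.974 (-0.2 dB); phase: φ = -13.1°.

|H| = 0.974 (-0.2 dB), φ = -13.1°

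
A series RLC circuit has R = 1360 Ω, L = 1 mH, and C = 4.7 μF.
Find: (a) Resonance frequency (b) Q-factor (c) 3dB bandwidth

Step 1 — Resonance condition Im(Z)=0 gives ω₀ = 1/√(LC).
Step 2 — ω₀ = 1/√(0.001·4.7e-06) = 1.459e+04 rad/s.
Step 3 — f₀ = ω₀/(2π) = 2322 Hz.
Step 4 — Series Q: Q = ω₀L/R = 1.459e+04·0.001/1360 = 0.01073.
Step 5 — 3dB bandwidth: Δω = ω₀/Q = 1.36e+06 rad/s; BW = Δω/(2π) = 2.165e+05 Hz.

(a) f₀ = 2322 Hz  (b) Q = 0.01073  (c) BW = 2.165e+05 Hz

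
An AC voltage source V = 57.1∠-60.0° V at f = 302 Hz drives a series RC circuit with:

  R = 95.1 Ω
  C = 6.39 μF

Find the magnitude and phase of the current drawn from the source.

Step 1 — Angular frequency: ω = 2π·f = 2π·302 = 1898 rad/s.
Step 2 — Component impedances:
  R: Z = R = 95.1 Ω
  C: Z = 1/(jωC) = -j/(ω·C) = 0 - j82.47 Ω
Step 3 — Series combination: Z_total = R + C = 95.1 - j82.47 Ω = 125.9∠-40.9° Ω.
Step 4 — Source phasor: V = 57.1∠-60.0° V = 28.55 - j49.45 V.
Step 5 — Ohm's law: I = V / Z_total = (28.55 - j49.45) / (95.1 - j82.47) = 0.4287 - j0.1482 A.
Step 6 — Convert to polar: |I| = 0.4536 A, ∠I = -19.1°.

I = 0.4536∠-19.1° A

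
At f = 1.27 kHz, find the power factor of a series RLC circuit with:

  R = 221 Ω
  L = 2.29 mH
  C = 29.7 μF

Step 1 — Angular frequency: ω = 2π·f = 2π·1270 = 7980 rad/s.
Step 2 — Component impedances:
  R: Z = R = 221 Ω
  L: Z = jωL = j·7980·0.00229 = 0 + j18.27 Ω
  C: Z = 1/(jωC) = -j/(ω·C) = 0 - j4.219 Ω
Step 3 — Series combination: Z_total = R + L + C = 221 + j14.05 Ω = 221.4∠3.6° Ω.
Step 4 — Power factor: PF = cos(φ) = Re(Z)/|Z| = 221/221.45 = 0.998.
Step 5 — Type: Im(Z) = 14.05 ⇒ lagging (phase φ = 3.6°).

PF = 0.998 (lagging, φ = 3.6°)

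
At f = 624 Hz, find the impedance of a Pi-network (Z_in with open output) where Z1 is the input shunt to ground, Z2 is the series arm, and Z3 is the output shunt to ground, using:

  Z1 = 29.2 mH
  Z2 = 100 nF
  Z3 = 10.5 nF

Step 1 — Angular frequency: ω = 2π·f = 2π·624 = 3921 rad/s.
Step 2 — Component impedances:
  Z1: Z = jωL = j·3921·0.0292 = 0 + j114.5 Ω
  Z2: Z = 1/(jωC) = -j/(ω·C) = 0 - j2551 Ω
  Z3: Z = 1/(jωC) = -j/(ω·C) = 0 - j2.429e+04 Ω
Step 3 — With open output, the series arm Z2 and the output shunt Z3 appear in series to ground: Z2 + Z3 = 0 - j2.684e+04 Ω.
Step 4 — Parallel with input shunt Z1: Z_in = Z1 || (Z2 + Z3) = 0 + j115 Ω = 115∠90.0° Ω.

Z = 0 + j115 Ω = 115∠90.0° Ω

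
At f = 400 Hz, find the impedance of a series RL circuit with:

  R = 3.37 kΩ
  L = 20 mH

Step 1 — Angular frequency: ω = 2π·f = 2π·400 = 2513 rad/s.
Step 2 — Component impedances:
  R: Z = R = 3370 Ω
  L: Z = jωL = j·2513·0.02 = 0 + j50.27 Ω
Step 3 — Series combination: Z_total = R + L = 3370 + j50.27 Ω = 3370∠0.9° Ω.

Z = 3370 + j50.27 Ω = 3370∠0.9° Ω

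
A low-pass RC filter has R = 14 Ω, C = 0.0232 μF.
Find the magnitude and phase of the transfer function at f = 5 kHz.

Step 1 — Angular frequency: ω = 2π·5000 = 3.142e+04 rad/s.
Step 2 — Transfer function: H(jω) = 1/(1 + jωRC).
Step 3 — Denominator: 1 + jωRC = 1 + j·3.142e+04·14·2.32e-08 = 1 + j0.0102.
Step 4 — H = 0.9999 - j0.0102.
Step 5 — Magnitude: |H| = 0.9999 (-0.0 dB); phase: φ = -0.6°.

|H| = 0.9999 (-0.0 dB), φ = -0.6°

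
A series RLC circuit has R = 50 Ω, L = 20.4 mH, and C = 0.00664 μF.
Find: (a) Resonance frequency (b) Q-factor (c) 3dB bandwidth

Step 1 — Resonance condition Im(Z)=0 gives ω₀ = 1/√(LC).
Step 2 — ω₀ = 1/√(0.0204·6.64e-09) = 8.592e+04 rad/s.
Step 3 — f₀ = ω₀/(2π) = 1.367e+04 Hz.
Step 4 — Series Q: Q = ω₀L/R = 8.592e+04·0.0204/50 = 35.06.
Step 5 — 3dB bandwidth: Δω = ω₀/Q = 2451 rad/s; BW = Δω/(2π) = 390.1 Hz.

(a) f₀ = 1.367e+04 Hz  (b) Q = 35.06  (c) BW = 390.1 Hz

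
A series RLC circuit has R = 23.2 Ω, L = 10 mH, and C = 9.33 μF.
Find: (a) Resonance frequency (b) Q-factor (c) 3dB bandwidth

Step 1 — Resonance: ω₀ = 1/√(LC) = 1/√(0.01·9.33e-06) = 3274 rad/s.
Step 2 — f₀ = ω₀/(2π) = 521 Hz.
Step 3 — Series Q: Q = ω₀L/R = 3274·0.01/23.2 = 1.411.
Step 4 — Bandwidth: Δω = ω₀/Q = 2320 rad/s; BW = Δω/(2π) = 369.2 Hz.

(a) f₀ = 521 Hz  (b) Q = 1.411  (c) BW = 369.2 Hz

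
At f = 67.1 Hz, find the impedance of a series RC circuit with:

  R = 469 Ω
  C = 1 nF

Step 1 — Angular frequency: ω = 2π·f = 2π·67.1 = 421.6 rad/s.
Step 2 — Component impedances:
  R: Z = R = 469 Ω
  C: Z = 1/(jωC) = -j/(ω·C) = 0 - j2.372e+06 Ω
Step 3 — Series combination: Z_total = R + C = 469 - j2.372e+06 Ω = 2.372e+06∠-90.0° Ω.

Z = 469 - j2.372e+06 Ω = 2.372e+06∠-90.0° Ω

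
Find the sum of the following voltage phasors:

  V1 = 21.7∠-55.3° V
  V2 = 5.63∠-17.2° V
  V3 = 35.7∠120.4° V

Step 1 — Convert each phasor to rectangular form:
  V1 = 21.7·(cos(-55.3°) + j·sin(-55.3°)) = 12.35 - j17.84 V
  V2 = 5.63·(cos(-17.2°) + j·sin(-17.2°)) = 5.378 - j1.665 V
  V3 = 35.7·(cos(120.4°) + j·sin(120.4°)) = -18.07 + j30.79 V
Step 2 — Sum components: V_total = -0.3338 + j11.29 V.
Step 3 — Convert to polar: |V_total| = 11.29 V, ∠V_total = 91.7°.

V_total = 11.29∠91.7° V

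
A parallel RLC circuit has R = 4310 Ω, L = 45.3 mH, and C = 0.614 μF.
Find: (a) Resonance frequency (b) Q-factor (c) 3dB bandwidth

Step 1 — Resonance: ω₀ = 1/√(LC) = 1/√(0.0453·6.14e-07) = 5996 rad/s.
Step 2 — f₀ = ω₀/(2π) = 954.3 Hz.
Step 3 — Parallel Q: Q = R/(ω₀L) = 4310/(5996·0.0453) = 15.87.
Step 4 — Bandwidth: Δω = ω₀/Q = 377.9 rad/s; BW = Δω/(2π) = 60.14 Hz.

(a) f₀ = 954.3 Hz  (b) Q = 15.87  (c) BW = 60.14 Hz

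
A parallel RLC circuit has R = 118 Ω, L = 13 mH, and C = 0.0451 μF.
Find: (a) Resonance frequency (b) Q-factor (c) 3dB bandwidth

Step 1 — Resonance: ω₀ = 1/√(LC) = 1/√(0.013·4.51e-08) = 4.13e+04 rad/s.
Step 2 — f₀ = ω₀/(2π) = 6573 Hz.
Step 3 — Parallel Q: Q = R/(ω₀L) = 118/(4.13e+04·0.013) = 0.2198.
Step 4 — Bandwidth: Δω = ω₀/Q = 1.879e+05 rad/s; BW = Δω/(2π) = 2.991e+04 Hz.

(a) f₀ = 6573 Hz  (b) Q = 0.2198  (c) BW = 2.991e+04 Hz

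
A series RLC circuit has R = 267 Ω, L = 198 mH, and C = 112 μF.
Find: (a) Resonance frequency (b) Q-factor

Step 1 — Resonance condition Im(Z)=0 gives ω₀ = 1/√(LC).
Step 2 — ω₀ = 1/√(0.198·0.000112) = 212.4 rad/s.
Step 3 — f₀ = ω₀/(2π) = 33.8 Hz.
Step 4 — Series Q: Q = ω₀L/R = 212.4·0.198/267 = 0.1575.

(a) f₀ = 33.8 Hz  (b) Q = 0.1575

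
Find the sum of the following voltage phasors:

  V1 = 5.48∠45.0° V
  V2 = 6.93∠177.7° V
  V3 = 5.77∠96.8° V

Step 1 — Convert each phasor to rectangular form:
  V1 = 5.48·(cos(45.0°) + j·sin(45.0°)) = 3.875 + j3.875 V
  V2 = 6.93·(cos(177.7°) + j·sin(177.7°)) = -6.924 + j0.2781 V
  V3 = 5.77·(cos(96.8°) + j·sin(96.8°)) = -0.6832 + j5.729 V
Step 2 — Sum components: V_total = -3.733 + j9.882 V.
Step 3 — Convert to polar: |V_total| = 10.56 V, ∠V_total = 110.7°.

V_total = 10.56∠110.7° V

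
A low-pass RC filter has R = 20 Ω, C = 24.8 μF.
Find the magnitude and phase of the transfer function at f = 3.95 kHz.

Step 1 — Angular frequency: ω = 2π·3950 = 2.482e+04 rad/s.
Step 2 — Transfer function: H(jω) = 1/(1 + jωRC).
Step 3 — Denominator: 1 + jωRC = 1 + j·2.482e+04·20·2.48e-05 = 1 + j12.31.
Step 4 — H = 0.006556 - j0.0807.
Step 5 — Magnitude: |H| = 0.08097 (-21.8 dB); phase: φ = -85.4°.

|H| = 0.08097 (-21.8 dB), φ = -85.4°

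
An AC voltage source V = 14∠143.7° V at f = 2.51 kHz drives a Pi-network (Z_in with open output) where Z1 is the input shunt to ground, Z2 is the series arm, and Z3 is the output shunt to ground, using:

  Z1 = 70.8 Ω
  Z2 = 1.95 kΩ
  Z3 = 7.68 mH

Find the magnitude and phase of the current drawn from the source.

Step 1 — Angular frequency: ω = 2π·f = 2π·2510 = 1.577e+04 rad/s.
Step 2 — Component impedances:
  Z1: Z = R = 70.8 Ω
  Z2: Z = R = 1950 Ω
  Z3: Z = jωL = j·1.577e+04·0.00768 = 0 + j121.1 Ω
Step 3 — With open output, the series arm Z2 and the output shunt Z3 appear in series to ground: Z2 + Z3 = 1950 + j121.1 Ω.
Step 4 — Parallel with input shunt Z1: Z_in = Z1 || (Z2 + Z3) = 68.33 + j0.1481 Ω = 68.33∠0.1° Ω.
Step 5 — Source phasor: V = 14∠143.7° V = -11.28 + j8.288 V.
Step 6 — Ohm's law: I = V / Z_total = (-11.28 + j8.288) / (68.33 + j0.1481) = -0.1649 + j0.1217 A.
Step 7 — Convert to polar: |I| = 0.2049 A, ∠I = 143.6°.

I = 0.2049∠143.6° A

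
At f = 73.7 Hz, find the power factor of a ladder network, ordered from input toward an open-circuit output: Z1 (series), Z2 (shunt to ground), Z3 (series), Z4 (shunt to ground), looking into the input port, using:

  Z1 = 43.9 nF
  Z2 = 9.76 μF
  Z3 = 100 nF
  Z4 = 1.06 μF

Step 1 — Angular frequency: ω = 2π·f = 2π·73.7 = 463.1 rad/s.
Step 2 — Component impedances:
  Z1: Z = 1/(jωC) = -j/(ω·C) = 0 - j4.919e+04 Ω
  Z2: Z = 1/(jωC) = -j/(ω·C) = 0 - j221.3 Ω
  Z3: Z = 1/(jωC) = -j/(ω·C) = 0 - j2.159e+04 Ω
  Z4: Z = 1/(jωC) = -j/(ω·C) = 0 - j2037 Ω
Step 3 — Ladder network (open output): work backward from the far end, alternating series and parallel combinations. Z_in = 0 - j4.941e+04 Ω = 4.941e+04∠-90.0° Ω.
Step 4 — Power factor: PF = cos(φ) = Re(Z)/|Z| = 0/4.941e+04 = 0.
Step 5 — Type: Im(Z) = -4.941e+04 ⇒ leading (phase φ = -90.0°).

PF = 0 (leading, φ = -90.0°)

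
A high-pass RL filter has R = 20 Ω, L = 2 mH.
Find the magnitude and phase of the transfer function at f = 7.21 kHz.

Step 1 — Angular frequency: ω = 2π·7210 = 4.53e+04 rad/s.
Step 2 — Transfer function: H(jω) = jωL/(R + jωL).
Step 3 — Numerator jωL = j·90.6; denominator R + jωL = 20 + j90.6.
Step 4 — H = 0.9535 + j0.2105.
Step 5 — Magnitude: |H| = 0.9765 (-0.2 dB); phase: φ = 12.4°.

|H| = 0.9765 (-0.2 dB), φ = 12.4°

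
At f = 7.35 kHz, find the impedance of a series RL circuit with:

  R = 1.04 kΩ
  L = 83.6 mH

Step 1 — Angular frequency: ω = 2π·f = 2π·7350 = 4.618e+04 rad/s.
Step 2 — Component impedances:
  R: Z = R = 1040 Ω
  L: Z = jωL = j·4.618e+04·0.0836 = 0 + j3861 Ω
Step 3 — Series combination: Z_total = R + L = 1040 + j3861 Ω = 3998∠74.9° Ω.

Z = 1040 + j3861 Ω = 3998∠74.9° Ω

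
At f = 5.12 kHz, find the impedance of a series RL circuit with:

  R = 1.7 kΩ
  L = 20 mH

Step 1 — Angular frequency: ω = 2π·f = 2π·5120 = 3.217e+04 rad/s.
Step 2 — Component impedances:
  R: Z = R = 1700 Ω
  L: Z = jωL = j·3.217e+04·0.02 = 0 + j643.4 Ω
Step 3 — Series combination: Z_total = R + L = 1700 + j643.4 Ω = 1818∠20.7° Ω.

Z = 1700 + j643.4 Ω = 1818∠20.7° Ω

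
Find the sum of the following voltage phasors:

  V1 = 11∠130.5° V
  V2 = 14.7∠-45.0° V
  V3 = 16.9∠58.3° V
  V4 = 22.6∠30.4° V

Step 1 — Convert each phasor to rectangular form:
  V1 = 11·(cos(130.5°) + j·sin(130.5°)) = -7.144 + j8.364 V
  V2 = 14.7·(cos(-45.0°) + j·sin(-45.0°)) = 10.39 - j10.39 V
  V3 = 16.9·(cos(58.3°) + j·sin(58.3°)) = 8.88 + j14.38 V
  V4 = 22.6·(cos(30.4°) + j·sin(30.4°)) = 19.49 + j11.44 V
Step 2 — Sum components: V_total = 31.62 + j23.79 V.
Step 3 — Convert to polar: |V_total| = 39.57 V, ∠V_total = 36.9°.

V_total = 39.57∠36.9° V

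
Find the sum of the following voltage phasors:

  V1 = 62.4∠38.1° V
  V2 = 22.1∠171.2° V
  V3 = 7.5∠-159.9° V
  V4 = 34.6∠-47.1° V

Step 1 — Convert each phasor to rectangular form:
  V1 = 62.4·(cos(38.1°) + j·sin(38.1°)) = 49.1 + j38.5 V
  V2 = 22.1·(cos(171.2°) + j·sin(171.2°)) = -21.84 + j3.381 V
  V3 = 7.5·(cos(-159.9°) + j·sin(-159.9°)) = -7.043 - j2.577 V
  V4 = 34.6·(cos(-47.1°) + j·sin(-47.1°)) = 23.55 - j25.35 V
Step 2 — Sum components: V_total = 43.77 + j13.96 V.
Step 3 — Convert to polar: |V_total| = 45.95 V, ∠V_total = 17.7°.

V_total = 45.95∠17.7° V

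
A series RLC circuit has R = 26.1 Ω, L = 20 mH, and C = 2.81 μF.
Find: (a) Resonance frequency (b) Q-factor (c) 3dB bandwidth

Step 1 — Resonance: ω₀ = 1/√(LC) = 1/√(0.02·2.81e-06) = 4218 rad/s.
Step 2 — f₀ = ω₀/(2π) = 671.4 Hz.
Step 3 — Series Q: Q = ω₀L/R = 4218·0.02/26.1 = 3.232.
Step 4 — Bandwidth: Δω = ω₀/Q = 1305 rad/s; BW = Δω/(2π) = 207.7 Hz.

(a) f₀ = 671.4 Hz  (b) Q = 3.232  (c) BW = 207.7 Hz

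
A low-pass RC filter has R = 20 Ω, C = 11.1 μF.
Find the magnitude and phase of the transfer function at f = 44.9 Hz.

Step 1 — Angular frequency: ω = 2π·44.9 = 282.1 rad/s.
Step 2 — Transfer function: H(jω) = 1/(1 + jωRC).
Step 3 — Denominator: 1 + jωRC = 1 + j·282.1·20·1.11e-05 = 1 + j0.06263.
Step 4 — H = 0.9961 - j0.06238.
Step 5 — Magnitude: |H| = 0.998 (-0.0 dB); phase: φ = -3.6°.

|H| = 0.998 (-0.0 dB), φ = -3.6°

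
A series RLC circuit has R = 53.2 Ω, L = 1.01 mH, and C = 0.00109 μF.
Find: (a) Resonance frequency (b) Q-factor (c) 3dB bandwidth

Step 1 — Resonance: ω₀ = 1/√(LC) = 1/√(0.00101·1.09e-09) = 9.531e+05 rad/s.
Step 2 — f₀ = ω₀/(2π) = 1.517e+05 Hz.
Step 3 — Series Q: Q = ω₀L/R = 9.531e+05·0.00101/53.2 = 18.09.
Step 4 — Bandwidth: Δω = ω₀/Q = 5.267e+04 rad/s; BW = Δω/(2π) = 8383 Hz.

(a) f₀ = 1.517e+05 Hz  (b) Q = 18.09  (c) BW = 8383 Hz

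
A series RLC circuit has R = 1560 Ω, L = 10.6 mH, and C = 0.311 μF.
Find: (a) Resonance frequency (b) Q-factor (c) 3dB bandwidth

Step 1 — Resonance: ω₀ = 1/√(LC) = 1/√(0.0106·3.11e-07) = 1.742e+04 rad/s.
Step 2 — f₀ = ω₀/(2π) = 2772 Hz.
Step 3 — Series Q: Q = ω₀L/R = 1.742e+04·0.0106/1560 = 0.1183.
Step 4 — Bandwidth: Δω = ω₀/Q = 1.472e+05 rad/s; BW = Δω/(2π) = 2.342e+04 Hz.

(a) f₀ = 2772 Hz  (b) Q = 0.1183  (c) BW = 2.342e+04 Hz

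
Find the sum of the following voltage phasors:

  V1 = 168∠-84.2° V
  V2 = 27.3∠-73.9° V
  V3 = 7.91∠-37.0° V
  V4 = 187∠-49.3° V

Step 1 — Convert each phasor to rectangular form:
  V1 = 168·(cos(-84.2°) + j·sin(-84.2°)) = 16.98 - j167.1 V
  V2 = 27.3·(cos(-73.9°) + j·sin(-73.9°)) = 7.571 - j26.23 V
  V3 = 7.91·(cos(-37.0°) + j·sin(-37.0°)) = 6.317 - j4.76 V
  V4 = 187·(cos(-49.3°) + j·sin(-49.3°)) = 121.9 - j141.8 V
Step 2 — Sum components: V_total = 152.8 - j339.9 V.
Step 3 — Convert to polar: |V_total| = 372.7 V, ∠V_total = -65.8°.

V_total = 372.7∠-65.8° V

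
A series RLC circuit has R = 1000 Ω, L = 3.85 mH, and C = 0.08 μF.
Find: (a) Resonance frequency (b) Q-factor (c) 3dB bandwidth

Step 1 — Resonance: ω₀ = 1/√(LC) = 1/√(0.00385·8e-08) = 5.698e+04 rad/s.
Step 2 — f₀ = ω₀/(2π) = 9069 Hz.
Step 3 — Series Q: Q = ω₀L/R = 5.698e+04·0.00385/1000 = 0.2194.
Step 4 — Bandwidth: Δω = ω₀/Q = 2.597e+05 rad/s; BW = Δω/(2π) = 4.134e+04 Hz.

(a) f₀ = 9069 Hz  (b) Q = 0.2194  (c) BW = 4.134e+04 Hz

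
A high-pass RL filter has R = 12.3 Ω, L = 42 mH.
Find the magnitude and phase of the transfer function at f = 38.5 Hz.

Step 1 — Angular frequency: ω = 2π·38.5 = 241.9 rad/s.
Step 2 — Transfer function: H(jω) = jωL/(R + jωL).
Step 3 — Numerator jωL = j·10.16; denominator R + jωL = 12.3 + j10.16.
Step 4 — H = 0.4056 + j0.491.
Step 5 — Magnitude: |H| = 0.6368 (-3.9 dB); phase: φ = 50.4°.

|H| = 0.6368 (-3.9 dB), φ = 50.4°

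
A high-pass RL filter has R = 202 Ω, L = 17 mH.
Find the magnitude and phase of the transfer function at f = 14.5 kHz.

Step 1 — Angular frequency: ω = 2π·1.45e+04 = 9.111e+04 rad/s.
Step 2 — Transfer function: H(jω) = jωL/(R + jωL).
Step 3 — Numerator jωL = j·1549; denominator R + jωL = 202 + j1549.
Step 4 — H = 0.9833 + j0.1282.
Step 5 — Magnitude: |H| = 0.9916 (-0.1 dB); phase: φ = 7.4°.

|H| = 0.9916 (-0.1 dB), φ = 7.4°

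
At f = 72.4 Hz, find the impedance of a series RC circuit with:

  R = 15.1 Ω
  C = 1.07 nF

Step 1 — Angular frequency: ω = 2π·f = 2π·72.4 = 454.9 rad/s.
Step 2 — Component impedances:
  R: Z = R = 15.1 Ω
  C: Z = 1/(jωC) = -j/(ω·C) = 0 - j2.054e+06 Ω
Step 3 — Series combination: Z_total = R + C = 15.1 - j2.054e+06 Ω = 2.054e+06∠-90.0° Ω.

Z = 15.1 - j2.054e+06 Ω = 2.054e+06∠-90.0° Ω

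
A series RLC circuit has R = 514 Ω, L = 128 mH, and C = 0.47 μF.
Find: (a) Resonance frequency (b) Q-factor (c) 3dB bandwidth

Step 1 — Resonance condition Im(Z)=0 gives ω₀ = 1/√(LC).
Step 2 — ω₀ = 1/√(0.128·4.7e-07) = 4077 rad/s.
Step 3 — f₀ = ω₀/(2π) = 648.9 Hz.
Step 4 — Series Q: Q = ω₀L/R = 4077·0.128/514 = 1.015.
Step 5 — 3dB bandwidth: Δω = ω₀/Q = 4016 rad/s; BW = Δω/(2π) = 639.1 Hz.

(a) f₀ = 648.9 Hz  (b) Q = 1.015  (c) BW = 639.1 Hz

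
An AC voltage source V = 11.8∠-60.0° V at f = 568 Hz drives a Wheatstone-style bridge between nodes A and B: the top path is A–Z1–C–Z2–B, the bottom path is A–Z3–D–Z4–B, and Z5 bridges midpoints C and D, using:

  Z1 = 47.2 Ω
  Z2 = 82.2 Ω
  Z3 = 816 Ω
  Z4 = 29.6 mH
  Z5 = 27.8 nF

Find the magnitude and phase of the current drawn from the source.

Step 1 — Angular frequency: ω = 2π·f = 2π·568 = 3569 rad/s.
Step 2 — Component impedances:
  Z1: Z = R = 47.2 Ω
  Z2: Z = R = 82.2 Ω
  Z3: Z = R = 816 Ω
  Z4: Z = jωL = j·3569·0.0296 = 0 + j105.6 Ω
  Z5: Z = 1/(jωC) = -j/(ω·C) = 0 - j1.008e+04 Ω
Step 3 — Bridge requires nodal analysis (the Z5 bridge couples midpoints C and D, so the two paths cannot be reduced to a simple series/parallel combination). Setting node B to ground and injecting 1 A at node A, the 3-node admittance system at A, C, D solves to V_A = Z_AB = 111.7 + j1.49 Ω = 111.7∠0.8° Ω.
Step 4 — Source phasor: V = 11.8∠-60.0° V = 5.9 - j10.22 V.
Step 5 — Ohm's law: I = V / Z_total = (5.9 - j10.22) / (111.7 + j1.49) = 0.05158 - j0.09216 A.
Step 6 — Convert to polar: |I| = 0.1056 A, ∠I = -60.8°.

I = 0.1056∠-60.8° A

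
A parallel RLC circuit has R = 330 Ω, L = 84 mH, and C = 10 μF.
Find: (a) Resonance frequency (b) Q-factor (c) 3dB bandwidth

Step 1 — Resonance: ω₀ = 1/√(LC) = 1/√(0.084·1e-05) = 1091 rad/s.
Step 2 — f₀ = ω₀/(2π) = 173.7 Hz.
Step 3 — Parallel Q: Q = R/(ω₀L) = 330/(1091·0.084) = 3.601.
Step 4 — Bandwidth: Δω = ω₀/Q = 303 rad/s; BW = Δω/(2π) = 48.23 Hz.

(a) f₀ = 173.7 Hz  (b) Q = 3.601  (c) BW = 48.23 Hz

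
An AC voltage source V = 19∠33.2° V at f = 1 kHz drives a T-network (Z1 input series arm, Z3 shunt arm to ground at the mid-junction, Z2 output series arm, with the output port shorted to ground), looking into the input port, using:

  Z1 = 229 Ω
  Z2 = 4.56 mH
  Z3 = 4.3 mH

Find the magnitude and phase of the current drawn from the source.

Step 1 — Angular frequency: ω = 2π·f = 2π·1000 = 6283 rad/s.
Step 2 — Component impedances:
  Z1: Z = R = 229 Ω
  Z2: Z = jωL = j·6283·0.00456 = 0 + j28.65 Ω
  Z3: Z = jωL = j·6283·0.0043 = 0 + j27.02 Ω
Step 3 — With the output port shorted to ground, the output series arm Z2 runs from the junction to ground; the shunt arm Z3 also runs from the junction to ground. They appear in parallel: Z3 || Z2 = 0 + j13.91 Ω.
Step 4 — Series with input arm Z1: Z_in = Z1 + (Z3 || Z2) = 229 + j13.91 Ω = 229.4∠3.5° Ω.
Step 5 — Source phasor: V = 19∠33.2° V = 15.9 + j10.4 V.
Step 6 — Ohm's law: I = V / Z_total = (15.9 + j10.4) / (229 + j13.91) = 0.07192 + j0.04106 A.
Step 7 — Convert to polar: |I| = 0.08282 A, ∠I = 29.7°.

I = 0.08282∠29.7° A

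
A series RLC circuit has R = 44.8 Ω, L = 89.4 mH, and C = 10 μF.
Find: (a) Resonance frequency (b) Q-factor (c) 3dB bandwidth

Step 1 — Resonance: ω₀ = 1/√(LC) = 1/√(0.0894·1e-05) = 1058 rad/s.
Step 2 — f₀ = ω₀/(2π) = 168.3 Hz.
Step 3 — Series Q: Q = ω₀L/R = 1058·0.0894/44.8 = 2.111.
Step 4 — Bandwidth: Δω = ω₀/Q = 501.1 rad/s; BW = Δω/(2π) = 79.76 Hz.

(a) f₀ = 168.3 Hz  (b) Q = 2.111  (c) BW = 79.76 Hz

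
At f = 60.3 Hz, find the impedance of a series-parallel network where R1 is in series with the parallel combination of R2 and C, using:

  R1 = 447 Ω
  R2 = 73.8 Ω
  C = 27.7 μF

Step 1 — Angular frequency: ω = 2π·f = 2π·60.3 = 378.9 rad/s.
Step 2 — Component impedances:
  R1: Z = R = 447 Ω
  R2: Z = R = 73.8 Ω
  C: Z = 1/(jωC) = -j/(ω·C) = 0 - j95.28 Ω
Step 3 — Parallel branch: R2 || C = 1/(1/R2 + 1/C) = 46.13 - j35.73 Ω.
Step 4 — Series with R1: Z_total = R1 + (R2 || C) = 493.1 - j35.73 Ω = 494.4∠-4.1° Ω.

Z = 493.1 - j35.73 Ω = 494.4∠-4.1° Ω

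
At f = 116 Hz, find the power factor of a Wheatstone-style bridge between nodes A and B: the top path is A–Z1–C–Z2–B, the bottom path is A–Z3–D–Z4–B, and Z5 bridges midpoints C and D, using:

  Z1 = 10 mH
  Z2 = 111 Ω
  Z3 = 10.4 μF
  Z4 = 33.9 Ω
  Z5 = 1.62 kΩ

Step 1 — Angular frequency: ω = 2π·f = 2π·116 = 728.8 rad/s.
Step 2 — Component impedances:
  Z1: Z = jωL = j·728.8·0.01 = 0 + j7.288 Ω
  Z2: Z = R = 111 Ω
  Z3: Z = 1/(jωC) = -j/(ω·C) = 0 - j131.9 Ω
  Z4: Z = R = 33.9 Ω
  Z5: Z = R = 1620 Ω
Step 3 — Bridge requires nodal analysis (the Z5 bridge couples midpoints C and D, so the two paths cannot be reduced to a simple series/parallel combination). Setting node B to ground and injecting 1 A at node A, the 3-node admittance system at A, C, D solves to V_A = Z_AB = 68.25 - j37.4 Ω = 77.82∠-28.7° Ω.
Step 4 — Power factor: PF = cos(φ) = Re(Z)/|Z| = 68.246/77.823 = 0.8769.
Step 5 — Type: Im(Z) = -37.4 ⇒ leading (phase φ = -28.7°).

PF = 0.8769 (leading, φ = -28.7°)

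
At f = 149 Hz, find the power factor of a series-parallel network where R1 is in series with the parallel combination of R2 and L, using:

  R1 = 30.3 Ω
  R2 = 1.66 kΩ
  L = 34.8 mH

Step 1 — Angular frequency: ω = 2π·f = 2π·149 = 936.2 rad/s.
Step 2 — Component impedances:
  R1: Z = R = 30.3 Ω
  R2: Z = R = 1660 Ω
  L: Z = jωL = j·936.2·0.0348 = 0 + j32.58 Ω
Step 3 — Parallel branch: R2 || L = 1/(1/R2 + 1/L) = 0.6392 + j32.57 Ω.
Step 4 — Series with R1: Z_total = R1 + (R2 || L) = 30.94 + j32.57 Ω = 44.92∠46.5° Ω.
Step 5 — Power factor: PF = cos(φ) = Re(Z)/|Z| = 30.94/44.92 = 0.6888.
Step 6 — Type: Im(Z) = 32.57 ⇒ lagging (phase φ = 46.5°).

PF = 0.6888 (lagging, φ = 46.5°)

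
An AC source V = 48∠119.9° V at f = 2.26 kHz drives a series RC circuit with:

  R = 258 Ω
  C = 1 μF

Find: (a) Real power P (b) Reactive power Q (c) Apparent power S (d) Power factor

Step 1 — Angular frequency: ω = 2π·f = 2π·2260 = 1.42e+04 rad/s.
Step 2 — Component impedances:
  R: Z = R = 258 Ω
  C: Z = 1/(jωC) = -j/(ω·C) = 0 - j70.42 Ω
Step 3 — Series combination: Z_total = R + C = 258 - j70.42 Ω = 267.4∠-15.3° Ω.
Step 4 — Source phasor: V = 48∠119.9° V = -23.93 + j41.61 V.
Step 5 — Current: I = V / Z = -0.1273 + j0.1265 A = 0.1795∠135.2° A.
Step 6 — Complex power: S = V·I* = 8.311 - j2.269 VA.
Step 7 — Real power: P = Re(S) = 8.311 W.
Step 8 — Reactive power: Q = Im(S) = -2.269 VAR.
Step 9 — Apparent power: |S| = 8.615 VA.
Step 10 — Power factor: PF = P/|S| = 0.9647 (leading).

(a) P = 8.311 W  (b) Q = -2.269 VAR  (c) S = 8.615 VA  (d) PF = 0.9647 (leading)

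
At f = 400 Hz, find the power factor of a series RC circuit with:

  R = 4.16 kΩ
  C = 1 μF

Step 1 — Angular frequency: ω = 2π·f = 2π·400 = 2513 rad/s.
Step 2 — Component impedances:
  R: Z = R = 4160 Ω
  C: Z = 1/(jωC) = -j/(ω·C) = 0 - j397.9 Ω
Step 3 — Series combination: Z_total = R + C = 4160 - j397.9 Ω = 4179∠-5.5° Ω.
Step 4 — Power factor: PF = cos(φ) = Re(Z)/|Z| = 4160/4179 = 0.9955.
Step 5 — Type: Im(Z) = -397.9 ⇒ leading (phase φ = -5.5°).

PF = 0.9955 (leading, φ = -5.5°)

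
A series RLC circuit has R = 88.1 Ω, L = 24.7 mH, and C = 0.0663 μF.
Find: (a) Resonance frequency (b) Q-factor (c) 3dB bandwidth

Step 1 — Resonance: ω₀ = 1/√(LC) = 1/√(0.0247·6.63e-08) = 2.471e+04 rad/s.
Step 2 — f₀ = ω₀/(2π) = 3933 Hz.
Step 3 — Series Q: Q = ω₀L/R = 2.471e+04·0.0247/88.1 = 6.928.
Step 4 — Bandwidth: Δω = ω₀/Q = 3567 rad/s; BW = Δω/(2π) = 567.7 Hz.

(a) f₀ = 3933 Hz  (b) Q = 6.928  (c) BW = 567.7 Hz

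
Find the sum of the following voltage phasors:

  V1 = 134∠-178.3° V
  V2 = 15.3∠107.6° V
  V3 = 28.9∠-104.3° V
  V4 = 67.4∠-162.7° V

Step 1 — Convert each phasor to rectangular form:
  V1 = 134·(cos(-178.3°) + j·sin(-178.3°)) = -133.9 - j3.975 V
  V2 = 15.3·(cos(107.6°) + j·sin(107.6°)) = -4.626 + j14.58 V
  V3 = 28.9·(cos(-104.3°) + j·sin(-104.3°)) = -7.138 - j28 V
  V4 = 67.4·(cos(-162.7°) + j·sin(-162.7°)) = -64.35 - j20.04 V
Step 2 — Sum components: V_total = -210.1 - j37.44 V.
Step 3 — Convert to polar: |V_total| = 213.4 V, ∠V_total = -169.9°.

V_total = 213.4∠-169.9° V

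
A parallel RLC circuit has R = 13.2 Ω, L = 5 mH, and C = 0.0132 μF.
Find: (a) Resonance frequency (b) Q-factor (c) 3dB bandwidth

Step 1 — Resonance: ω₀ = 1/√(LC) = 1/√(0.005·1.32e-08) = 1.231e+05 rad/s.
Step 2 — f₀ = ω₀/(2π) = 1.959e+04 Hz.
Step 3 — Parallel Q: Q = R/(ω₀L) = 13.2/(1.231e+05·0.005) = 0.02145.
Step 4 — Bandwidth: Δω = ω₀/Q = 5.739e+06 rad/s; BW = Δω/(2π) = 9.134e+05 Hz.

(a) f₀ = 1.959e+04 Hz  (b) Q = 0.02145  (c) BW = 9.134e+05 Hz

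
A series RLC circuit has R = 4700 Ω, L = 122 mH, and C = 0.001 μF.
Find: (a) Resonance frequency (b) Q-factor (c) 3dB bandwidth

Step 1 — Resonance condition Im(Z)=0 gives ω₀ = 1/√(LC).
Step 2 — ω₀ = 1/√(0.122·1e-09) = 9.054e+04 rad/s.
Step 3 — f₀ = ω₀/(2π) = 1.441e+04 Hz.
Step 4 — Series Q: Q = ω₀L/R = 9.054e+04·0.122/4700 = 2.35.
Step 5 — 3dB bandwidth: Δω = ω₀/Q = 3.852e+04 rad/s; BW = Δω/(2π) = 6131 Hz.

(a) f₀ = 1.441e+04 Hz  (b) Q = 2.35  (c) BW = 6131 Hz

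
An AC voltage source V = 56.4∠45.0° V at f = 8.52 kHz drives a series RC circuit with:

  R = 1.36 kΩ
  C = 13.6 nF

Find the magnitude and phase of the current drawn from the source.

Step 1 — Angular frequency: ω = 2π·f = 2π·8520 = 5.353e+04 rad/s.
Step 2 — Component impedances:
  R: Z = R = 1360 Ω
  C: Z = 1/(jωC) = -j/(ω·C) = 0 - j1374 Ω
Step 3 — Series combination: Z_total = R + C = 1360 - j1374 Ω = 1933∠-45.3° Ω.
Step 4 — Source phasor: V = 56.4∠45.0° V = 39.88 + j39.88 V.
Step 5 — Ohm's law: I = V / Z_total = (39.88 + j39.88) / (1360 - j1374) = -0.0001445 + j0.02918 A.
Step 6 — Convert to polar: |I| = 0.02918 A, ∠I = 90.3°.

I = 0.02918∠90.3° A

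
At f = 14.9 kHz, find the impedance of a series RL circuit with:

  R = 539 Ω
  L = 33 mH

Step 1 — Angular frequency: ω = 2π·f = 2π·1.49e+04 = 9.362e+04 rad/s.
Step 2 — Component impedances:
  R: Z = R = 539 Ω
  L: Z = jωL = j·9.362e+04·0.033 = 0 + j3089 Ω
Step 3 — Series combination: Z_total = R + L = 539 + j3089 Ω = 3136∠80.1° Ω.

Z = 539 + j3089 Ω = 3136∠80.1° Ω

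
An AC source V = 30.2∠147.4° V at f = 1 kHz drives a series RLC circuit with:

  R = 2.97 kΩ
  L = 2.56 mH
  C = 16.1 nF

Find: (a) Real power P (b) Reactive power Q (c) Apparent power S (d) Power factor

Step 1 — Angular frequency: ω = 2π·f = 2π·1000 = 6283 rad/s.
Step 2 — Component impedances:
  R: Z = R = 2970 Ω
  L: Z = jωL = j·6283·0.00256 = 0 + j16.08 Ω
  C: Z = 1/(jωC) = -j/(ω·C) = 0 - j9885 Ω
Step 3 — Series combination: Z_total = R + L + C = 2970 - j9869 Ω = 1.031e+04∠-73.3° Ω.
Step 4 — Source phasor: V = 30.2∠147.4° V = -25.44 + j16.27 V.
Step 5 — Current: I = V / Z = -0.002223 - j0.001909 A = 0.00293∠-139.3° A.
Step 6 — Complex power: S = V·I* = 0.0255 - j0.08474 VA.
Step 7 — Real power: P = Re(S) = 0.0255 W.
Step 8 — Reactive power: Q = Im(S) = -0.08474 VAR.
Step 9 — Apparent power: |S| = 0.08849 VA.
Step 10 — Power factor: PF = P/|S| = 0.2882 (leading).

(a) P = 0.0255 W  (b) Q = -0.08474 VAR  (c) S = 0.08849 VA  (d) PF = 0.2882 (leading)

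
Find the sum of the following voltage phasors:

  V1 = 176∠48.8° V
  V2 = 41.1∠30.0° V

Step 1 — Convert each phasor to rectangular form:
  V1 = 176·(cos(48.8°) + j·sin(48.8°)) = 115.9 + j132.4 V
  V2 = 41.1·(cos(30.0°) + j·sin(30.0°)) = 35.59 + j20.55 V
Step 2 — Sum components: V_total = 151.5 + j153 V.
Step 3 — Convert to polar: |V_total| = 215.3 V, ∠V_total = 45.3°.

V_total = 215.3∠45.3° V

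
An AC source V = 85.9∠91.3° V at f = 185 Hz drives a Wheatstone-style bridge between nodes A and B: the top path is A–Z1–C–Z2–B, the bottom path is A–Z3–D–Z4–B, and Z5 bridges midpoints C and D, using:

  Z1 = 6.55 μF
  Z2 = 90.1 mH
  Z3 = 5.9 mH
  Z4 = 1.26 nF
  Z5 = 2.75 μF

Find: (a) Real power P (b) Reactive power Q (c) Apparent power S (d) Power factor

Step 1 — Angular frequency: ω = 2π·f = 2π·185 = 1162 rad/s.
Step 2 — Component impedances:
  Z1: Z = 1/(jωC) = -j/(ω·C) = 0 - j131.3 Ω
  Z2: Z = jωL = j·1162·0.0901 = 0 + j104.7 Ω
  Z3: Z = jωL = j·1162·0.0059 = 0 + j6.858 Ω
  Z4: Z = 1/(jωC) = -j/(ω·C) = 0 - j6.828e+05 Ω
  Z5: Z = 1/(jωC) = -j/(ω·C) = 0 - j312.8 Ω
Step 3 — Bridge requires nodal analysis (the Z5 bridge couples midpoints C and D, so the two paths cannot be reduced to a simple series/parallel combination). Setting node B to ground and injecting 1 A at node A, the 3-node admittance system at A, C, D solves to V_A = Z_AB = 0 + j12.84 Ω = 12.84∠90.0° Ω.
Step 4 — Source phasor: V = 85.9∠91.3° V = -1.949 + j85.88 V.
Step 5 — Current: I = V / Z = 6.691 + j0.1518 A = 6.692∠1.3° A.
Step 6 — Complex power: S = V·I* = 0 + j574.9 VA.
Step 7 — Real power: P = Re(S) = 0 W.
Step 8 — Reactive power: Q = Im(S) = 574.9 VAR.
Step 9 — Apparent power: |S| = 574.9 VA.
Step 10 — Power factor: PF = P/|S| = 0 (lagging).

(a) P = 0 W  (b) Q = 574.9 VAR  (c) S = 574.9 VA  (d) PF = 0 (lagging)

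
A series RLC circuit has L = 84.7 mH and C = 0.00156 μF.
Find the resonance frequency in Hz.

Step 1 — Resonance condition Im(Z)=0 gives ω₀ = 1/√(LC).
Step 2 — ω₀ = 1/√(0.0847·1.56e-09) = 8.7e+04 rad/s.
Step 3 — f₀ = ω₀/(2π) = 1.385e+04 Hz.

f₀ = 1.385e+04 Hz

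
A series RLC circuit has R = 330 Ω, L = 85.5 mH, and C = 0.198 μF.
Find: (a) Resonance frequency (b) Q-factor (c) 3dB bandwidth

Step 1 — Resonance condition Im(Z)=0 gives ω₀ = 1/√(LC).
Step 2 — ω₀ = 1/√(0.0855·1.98e-07) = 7686 rad/s.
Step 3 — f₀ = ω₀/(2π) = 1223 Hz.
Step 4 — Series Q: Q = ω₀L/R = 7686·0.0855/330 = 1.991.
Step 5 — 3dB bandwidth: Δω = ω₀/Q = 3860 rad/s; BW = Δω/(2π) = 614.3 Hz.

(a) f₀ = 1223 Hz  (b) Q = 1.991  (c) BW = 614.3 Hz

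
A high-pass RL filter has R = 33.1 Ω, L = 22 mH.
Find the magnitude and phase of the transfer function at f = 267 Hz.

Step 1 — Angular frequency: ω = 2π·267 = 1678 rad/s.
Step 2 — Transfer function: H(jω) = jωL/(R + jωL).
Step 3 — Numerator jωL = j·36.91; denominator R + jωL = 33.1 + j36.91.
Step 4 — H = 0.5542 + j0.4971.
Step 5 — Magnitude: |H| = 0.7445 (-2.6 dB); phase: φ = 41.9°.

|H| = 0.7445 (-2.6 dB), φ = 41.9°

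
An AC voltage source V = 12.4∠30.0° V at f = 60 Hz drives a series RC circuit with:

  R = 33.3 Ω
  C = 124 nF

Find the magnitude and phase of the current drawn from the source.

Step 1 — Angular frequency: ω = 2π·f = 2π·60 = 377 rad/s.
Step 2 — Component impedances:
  R: Z = R = 33.3 Ω
  C: Z = 1/(jωC) = -j/(ω·C) = 0 - j2.139e+04 Ω
Step 3 — Series combination: Z_total = R + C = 33.3 - j2.139e+04 Ω = 2.139e+04∠-89.9° Ω.
Step 4 — Source phasor: V = 12.4∠30.0° V = 10.74 + j6.2 V.
Step 5 — Ohm's law: I = V / Z_total = (10.74 + j6.2) / (33.3 - j2.139e+04) = -0.000289 + j0.0005025 A.
Step 6 — Convert to polar: |I| = 0.0005797 A, ∠I = 119.9°.

I = 0.0005797∠119.9° A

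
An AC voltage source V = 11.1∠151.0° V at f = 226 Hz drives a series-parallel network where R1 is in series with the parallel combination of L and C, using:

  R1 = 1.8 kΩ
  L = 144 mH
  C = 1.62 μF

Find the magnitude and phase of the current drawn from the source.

Step 1 — Angular frequency: ω = 2π·f = 2π·226 = 1420 rad/s.
Step 2 — Component impedances:
  R1: Z = R = 1800 Ω
  L: Z = jωL = j·1420·0.144 = 0 + j204.5 Ω
  C: Z = 1/(jωC) = -j/(ω·C) = 0 - j434.7 Ω
Step 3 — Parallel branch: L || C = 1/(1/L + 1/C) = 0 + j386.1 Ω.
Step 4 — Series with R1: Z_total = R1 + (L || C) = 1800 + j386.1 Ω = 1841∠12.1° Ω.
Step 5 — Source phasor: V = 11.1∠151.0° V = -9.708 + j5.381 V.
Step 6 — Ohm's law: I = V / Z_total = (-9.708 + j5.381) / (1800 + j386.1) = -0.004543 + j0.003964 A.
Step 7 — Convert to polar: |I| = 0.00603 A, ∠I = 138.9°.

I = 0.00603∠138.9° A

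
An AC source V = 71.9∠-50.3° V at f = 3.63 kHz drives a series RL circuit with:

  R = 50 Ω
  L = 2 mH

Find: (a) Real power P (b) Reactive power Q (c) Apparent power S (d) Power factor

Step 1 — Angular frequency: ω = 2π·f = 2π·3630 = 2.281e+04 rad/s.
Step 2 — Component impedances:
  R: Z = R = 50 Ω
  L: Z = jωL = j·2.281e+04·0.002 = 0 + j45.62 Ω
Step 3 — Series combination: Z_total = R + L = 50 + j45.62 Ω = 67.68∠42.4° Ω.
Step 4 — Source phasor: V = 71.9∠-50.3° V = 45.93 - j55.32 V.
Step 5 — Current: I = V / Z = -0.04958 - j1.061 A = 1.062∠-92.7° A.
Step 6 — Complex power: S = V·I* = 56.43 + j51.48 VA.
Step 7 — Real power: P = Re(S) = 56.43 W.
Step 8 — Reactive power: Q = Im(S) = 51.48 VAR.
Step 9 — Apparent power: |S| = 76.38 VA.
Step 10 — Power factor: PF = P/|S| = 0.7388 (lagging).

(a) P = 56.43 W  (b) Q = 51.48 VAR  (c) S = 76.38 VA  (d) PF = 0.7388 (lagging)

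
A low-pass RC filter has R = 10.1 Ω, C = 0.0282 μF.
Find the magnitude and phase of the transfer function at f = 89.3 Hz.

Step 1 — Angular frequency: ω = 2π·89.3 = 561.1 rad/s.
Step 2 — Transfer function: H(jω) = 1/(1 + jωRC).
Step 3 — Denominator: 1 + jωRC = 1 + j·561.1·10.1·2.82e-08 = 1 + j0.0001598.
Step 4 — H = 1 - j0.0001598.
Step 5 — Magnitude: |H| = 1 (-0.0 dB); phase: φ = -0.0°.

|H| = 1 (-0.0 dB), φ = -0.0°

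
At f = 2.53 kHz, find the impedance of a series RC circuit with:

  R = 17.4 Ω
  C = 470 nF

Step 1 — Angular frequency: ω = 2π·f = 2π·2530 = 1.59e+04 rad/s.
Step 2 — Component impedances:
  R: Z = R = 17.4 Ω
  C: Z = 1/(jωC) = -j/(ω·C) = 0 - j133.8 Ω
Step 3 — Series combination: Z_total = R + C = 17.4 - j133.8 Ω = 135∠-82.6° Ω.

Z = 17.4 - j133.8 Ω = 135∠-82.6° Ω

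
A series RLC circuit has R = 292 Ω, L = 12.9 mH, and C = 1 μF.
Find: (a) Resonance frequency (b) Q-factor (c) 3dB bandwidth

Step 1 — Resonance: ω₀ = 1/√(LC) = 1/√(0.0129·1e-06) = 8805 rad/s.
Step 2 — f₀ = ω₀/(2π) = 1401 Hz.
Step 3 — Series Q: Q = ω₀L/R = 8805·0.0129/292 = 0.389.
Step 4 — Bandwidth: Δω = ω₀/Q = 2.264e+04 rad/s; BW = Δω/(2π) = 3603 Hz.

(a) f₀ = 1401 Hz  (b) Q = 0.389  (c) BW = 3603 Hz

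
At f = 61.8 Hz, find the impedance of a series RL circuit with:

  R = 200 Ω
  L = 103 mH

Step 1 — Angular frequency: ω = 2π·f = 2π·61.8 = 388.3 rad/s.
Step 2 — Component impedances:
  R: Z = R = 200 Ω
  L: Z = jωL = j·388.3·0.103 = 0 + j39.99 Ω
Step 3 — Series combination: Z_total = R + L = 200 + j39.99 Ω = 204∠11.3° Ω.

Z = 200 + j39.99 Ω = 204∠11.3° Ω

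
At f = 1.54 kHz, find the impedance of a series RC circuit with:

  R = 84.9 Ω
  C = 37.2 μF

Step 1 — Angular frequency: ω = 2π·f = 2π·1540 = 9676 rad/s.
Step 2 — Component impedances:
  R: Z = R = 84.9 Ω
  C: Z = 1/(jωC) = -j/(ω·C) = 0 - j2.778 Ω
Step 3 — Series combination: Z_total = R + C = 84.9 - j2.778 Ω = 84.95∠-1.9° Ω.

Z = 84.9 - j2.778 Ω = 84.95∠-1.9° Ω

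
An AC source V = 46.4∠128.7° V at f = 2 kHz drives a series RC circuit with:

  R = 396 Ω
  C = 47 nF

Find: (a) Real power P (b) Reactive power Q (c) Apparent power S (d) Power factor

Step 1 — Angular frequency: ω = 2π·f = 2π·2000 = 1.257e+04 rad/s.
Step 2 — Component impedances:
  R: Z = R = 396 Ω
  C: Z = 1/(jωC) = -j/(ω·C) = 0 - j1693 Ω
Step 3 — Series combination: Z_total = R + C = 396 - j1693 Ω = 1739∠-76.8° Ω.
Step 4 — Source phasor: V = 46.4∠128.7° V = -29.01 + j36.21 V.
Step 5 — Current: I = V / Z = -0.02408 - j0.0115 A = 0.02668∠-154.5° A.
Step 6 — Complex power: S = V·I* = 0.282 - j1.206 VA.
Step 7 — Real power: P = Re(S) = 0.282 W.
Step 8 — Reactive power: Q = Im(S) = -1.206 VAR.
Step 9 — Apparent power: |S| = 1.238 VA.
Step 10 — Power factor: PF = P/|S| = 0.2277 (leading).

(a) P = 0.282 W  (b) Q = -1.206 VAR  (c) S = 1.238 VA  (d) PF = 0.2277 (leading)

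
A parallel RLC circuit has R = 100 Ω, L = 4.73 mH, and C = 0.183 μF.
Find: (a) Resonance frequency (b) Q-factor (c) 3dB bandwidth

Step 1 — Resonance: ω₀ = 1/√(LC) = 1/√(0.00473·1.83e-07) = 3.399e+04 rad/s.
Step 2 — f₀ = ω₀/(2π) = 5410 Hz.
Step 3 — Parallel Q: Q = R/(ω₀L) = 100/(3.399e+04·0.00473) = 0.622.
Step 4 — Bandwidth: Δω = ω₀/Q = 5.464e+04 rad/s; BW = Δω/(2π) = 8697 Hz.

(a) f₀ = 5410 Hz  (b) Q = 0.622  (c) BW = 8697 Hz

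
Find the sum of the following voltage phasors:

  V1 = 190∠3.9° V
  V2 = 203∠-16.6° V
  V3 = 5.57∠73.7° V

Step 1 — Convert each phasor to rectangular form:
  V1 = 190·(cos(3.9°) + j·sin(3.9°)) = 189.6 + j12.92 V
  V2 = 203·(cos(-16.6°) + j·sin(-16.6°)) = 194.5 - j57.99 V
  V3 = 5.57·(cos(73.7°) + j·sin(73.7°)) = 1.563 + j5.346 V
Step 2 — Sum components: V_total = 385.7 - j39.73 V.
Step 3 — Convert to polar: |V_total| = 387.7 V, ∠V_total = -5.9°.

V_total = 387.7∠-5.9° V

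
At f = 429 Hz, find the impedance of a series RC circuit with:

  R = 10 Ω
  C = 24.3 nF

Step 1 — Angular frequency: ω = 2π·f = 2π·429 = 2695 rad/s.
Step 2 — Component impedances:
  R: Z = R = 10 Ω
  C: Z = 1/(jωC) = -j/(ω·C) = 0 - j1.527e+04 Ω
Step 3 — Series combination: Z_total = R + C = 10 - j1.527e+04 Ω = 1.527e+04∠-90.0° Ω.

Z = 10 - j1.527e+04 Ω = 1.527e+04∠-90.0° Ω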